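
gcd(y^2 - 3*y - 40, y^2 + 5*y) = y + 5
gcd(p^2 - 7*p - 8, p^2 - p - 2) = p + 1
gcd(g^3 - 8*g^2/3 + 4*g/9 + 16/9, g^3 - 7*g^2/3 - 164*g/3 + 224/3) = g - 4/3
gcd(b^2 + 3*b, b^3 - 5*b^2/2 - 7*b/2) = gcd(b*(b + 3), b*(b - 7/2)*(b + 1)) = b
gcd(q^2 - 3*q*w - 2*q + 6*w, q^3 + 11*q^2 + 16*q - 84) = q - 2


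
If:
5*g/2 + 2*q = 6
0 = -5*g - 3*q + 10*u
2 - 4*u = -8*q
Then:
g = 32/15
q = 1/3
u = 7/6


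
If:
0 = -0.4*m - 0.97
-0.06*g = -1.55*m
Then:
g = -62.65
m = -2.42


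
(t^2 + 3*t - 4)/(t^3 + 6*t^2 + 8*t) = (t - 1)/(t*(t + 2))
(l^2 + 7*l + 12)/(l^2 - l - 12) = (l + 4)/(l - 4)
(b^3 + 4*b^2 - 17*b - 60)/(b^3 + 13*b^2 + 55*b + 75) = (b - 4)/(b + 5)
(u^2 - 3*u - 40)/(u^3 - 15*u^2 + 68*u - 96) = (u + 5)/(u^2 - 7*u + 12)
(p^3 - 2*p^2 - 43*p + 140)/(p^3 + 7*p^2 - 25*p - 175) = (p - 4)/(p + 5)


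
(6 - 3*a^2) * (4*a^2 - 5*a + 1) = -12*a^4 + 15*a^3 + 21*a^2 - 30*a + 6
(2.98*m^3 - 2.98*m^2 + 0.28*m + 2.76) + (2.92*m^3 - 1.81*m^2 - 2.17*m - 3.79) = 5.9*m^3 - 4.79*m^2 - 1.89*m - 1.03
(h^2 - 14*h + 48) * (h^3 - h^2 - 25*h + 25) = h^5 - 15*h^4 + 37*h^3 + 327*h^2 - 1550*h + 1200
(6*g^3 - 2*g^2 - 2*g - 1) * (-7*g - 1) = -42*g^4 + 8*g^3 + 16*g^2 + 9*g + 1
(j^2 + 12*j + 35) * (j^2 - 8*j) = j^4 + 4*j^3 - 61*j^2 - 280*j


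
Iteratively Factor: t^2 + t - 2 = (t - 1)*(t + 2)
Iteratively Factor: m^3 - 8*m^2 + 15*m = (m - 3)*(m^2 - 5*m) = m*(m - 3)*(m - 5)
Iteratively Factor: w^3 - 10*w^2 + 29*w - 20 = (w - 1)*(w^2 - 9*w + 20) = (w - 5)*(w - 1)*(w - 4)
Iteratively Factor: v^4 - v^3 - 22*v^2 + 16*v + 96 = (v - 4)*(v^3 + 3*v^2 - 10*v - 24) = (v - 4)*(v + 2)*(v^2 + v - 12) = (v - 4)*(v + 2)*(v + 4)*(v - 3)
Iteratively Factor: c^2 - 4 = (c - 2)*(c + 2)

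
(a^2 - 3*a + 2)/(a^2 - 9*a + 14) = (a - 1)/(a - 7)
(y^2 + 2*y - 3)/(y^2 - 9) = (y - 1)/(y - 3)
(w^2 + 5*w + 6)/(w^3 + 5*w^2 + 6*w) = 1/w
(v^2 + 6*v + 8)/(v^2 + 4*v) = (v + 2)/v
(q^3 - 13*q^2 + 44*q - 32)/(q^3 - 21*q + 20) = (q - 8)/(q + 5)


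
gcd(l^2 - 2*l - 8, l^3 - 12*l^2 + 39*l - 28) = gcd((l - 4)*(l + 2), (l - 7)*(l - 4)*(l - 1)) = l - 4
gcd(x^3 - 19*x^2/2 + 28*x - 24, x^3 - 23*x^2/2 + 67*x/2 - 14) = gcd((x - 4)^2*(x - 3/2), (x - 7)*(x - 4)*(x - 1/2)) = x - 4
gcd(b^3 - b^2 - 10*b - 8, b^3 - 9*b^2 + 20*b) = b - 4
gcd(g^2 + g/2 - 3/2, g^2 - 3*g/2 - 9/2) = g + 3/2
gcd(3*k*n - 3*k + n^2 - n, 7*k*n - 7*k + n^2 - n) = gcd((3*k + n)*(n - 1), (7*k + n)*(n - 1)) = n - 1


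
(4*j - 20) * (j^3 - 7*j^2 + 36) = 4*j^4 - 48*j^3 + 140*j^2 + 144*j - 720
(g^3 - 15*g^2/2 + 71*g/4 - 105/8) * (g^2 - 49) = g^5 - 15*g^4/2 - 125*g^3/4 + 2835*g^2/8 - 3479*g/4 + 5145/8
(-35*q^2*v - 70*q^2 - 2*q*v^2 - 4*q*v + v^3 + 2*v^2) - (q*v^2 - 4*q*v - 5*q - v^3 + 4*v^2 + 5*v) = -35*q^2*v - 70*q^2 - 3*q*v^2 + 5*q + 2*v^3 - 2*v^2 - 5*v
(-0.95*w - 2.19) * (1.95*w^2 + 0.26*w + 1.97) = -1.8525*w^3 - 4.5175*w^2 - 2.4409*w - 4.3143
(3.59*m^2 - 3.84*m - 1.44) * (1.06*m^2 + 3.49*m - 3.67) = 3.8054*m^4 + 8.4587*m^3 - 28.1033*m^2 + 9.0672*m + 5.2848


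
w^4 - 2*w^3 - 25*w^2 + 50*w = w*(w - 5)*(w - 2)*(w + 5)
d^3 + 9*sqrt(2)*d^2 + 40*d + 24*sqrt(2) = (d + sqrt(2))*(d + 2*sqrt(2))*(d + 6*sqrt(2))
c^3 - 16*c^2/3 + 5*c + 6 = (c - 3)^2*(c + 2/3)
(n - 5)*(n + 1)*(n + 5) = n^3 + n^2 - 25*n - 25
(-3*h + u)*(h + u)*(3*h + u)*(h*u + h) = -9*h^4*u - 9*h^4 - 9*h^3*u^2 - 9*h^3*u + h^2*u^3 + h^2*u^2 + h*u^4 + h*u^3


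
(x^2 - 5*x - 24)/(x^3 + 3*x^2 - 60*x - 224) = (x + 3)/(x^2 + 11*x + 28)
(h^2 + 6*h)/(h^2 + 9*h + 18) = h/(h + 3)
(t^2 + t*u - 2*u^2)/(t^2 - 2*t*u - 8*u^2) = (t - u)/(t - 4*u)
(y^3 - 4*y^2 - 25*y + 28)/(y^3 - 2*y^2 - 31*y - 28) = (y - 1)/(y + 1)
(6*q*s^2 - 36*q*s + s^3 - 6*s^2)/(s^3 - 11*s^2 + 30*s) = (6*q + s)/(s - 5)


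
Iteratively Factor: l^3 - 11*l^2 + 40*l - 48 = (l - 3)*(l^2 - 8*l + 16) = (l - 4)*(l - 3)*(l - 4)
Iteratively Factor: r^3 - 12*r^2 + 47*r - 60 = (r - 4)*(r^2 - 8*r + 15) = (r - 4)*(r - 3)*(r - 5)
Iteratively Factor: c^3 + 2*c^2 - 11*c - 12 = (c - 3)*(c^2 + 5*c + 4) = (c - 3)*(c + 4)*(c + 1)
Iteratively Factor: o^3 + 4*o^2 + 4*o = (o + 2)*(o^2 + 2*o) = (o + 2)^2*(o)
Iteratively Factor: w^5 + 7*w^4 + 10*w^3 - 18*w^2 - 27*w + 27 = (w + 3)*(w^4 + 4*w^3 - 2*w^2 - 12*w + 9) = (w - 1)*(w + 3)*(w^3 + 5*w^2 + 3*w - 9) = (w - 1)*(w + 3)^2*(w^2 + 2*w - 3) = (w - 1)^2*(w + 3)^2*(w + 3)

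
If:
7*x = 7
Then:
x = 1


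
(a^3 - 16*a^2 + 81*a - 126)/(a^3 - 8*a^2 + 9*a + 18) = (a - 7)/(a + 1)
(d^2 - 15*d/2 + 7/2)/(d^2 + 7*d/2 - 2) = (d - 7)/(d + 4)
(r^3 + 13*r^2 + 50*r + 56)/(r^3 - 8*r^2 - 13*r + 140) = (r^2 + 9*r + 14)/(r^2 - 12*r + 35)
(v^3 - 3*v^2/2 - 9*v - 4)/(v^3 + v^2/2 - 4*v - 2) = (v - 4)/(v - 2)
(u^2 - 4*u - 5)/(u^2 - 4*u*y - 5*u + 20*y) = (-u - 1)/(-u + 4*y)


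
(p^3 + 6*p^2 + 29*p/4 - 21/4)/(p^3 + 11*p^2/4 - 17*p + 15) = (4*p^3 + 24*p^2 + 29*p - 21)/(4*p^3 + 11*p^2 - 68*p + 60)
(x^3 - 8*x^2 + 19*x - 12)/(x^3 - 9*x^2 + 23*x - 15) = (x - 4)/(x - 5)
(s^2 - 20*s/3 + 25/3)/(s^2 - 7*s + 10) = (s - 5/3)/(s - 2)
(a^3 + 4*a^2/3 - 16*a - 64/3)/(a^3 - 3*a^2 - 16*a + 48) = (a + 4/3)/(a - 3)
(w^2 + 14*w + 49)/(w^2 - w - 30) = (w^2 + 14*w + 49)/(w^2 - w - 30)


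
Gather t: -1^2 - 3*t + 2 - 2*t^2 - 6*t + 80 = -2*t^2 - 9*t + 81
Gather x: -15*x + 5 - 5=-15*x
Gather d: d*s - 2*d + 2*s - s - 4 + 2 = d*(s - 2) + s - 2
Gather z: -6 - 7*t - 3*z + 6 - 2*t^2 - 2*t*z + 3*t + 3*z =-2*t^2 - 2*t*z - 4*t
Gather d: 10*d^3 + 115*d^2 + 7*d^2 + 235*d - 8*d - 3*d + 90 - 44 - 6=10*d^3 + 122*d^2 + 224*d + 40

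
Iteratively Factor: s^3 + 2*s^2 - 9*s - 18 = (s + 2)*(s^2 - 9) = (s + 2)*(s + 3)*(s - 3)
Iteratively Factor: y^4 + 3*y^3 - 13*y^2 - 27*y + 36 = (y + 4)*(y^3 - y^2 - 9*y + 9) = (y - 3)*(y + 4)*(y^2 + 2*y - 3) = (y - 3)*(y + 3)*(y + 4)*(y - 1)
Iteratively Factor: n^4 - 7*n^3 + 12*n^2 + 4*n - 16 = (n - 4)*(n^3 - 3*n^2 + 4) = (n - 4)*(n + 1)*(n^2 - 4*n + 4) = (n - 4)*(n - 2)*(n + 1)*(n - 2)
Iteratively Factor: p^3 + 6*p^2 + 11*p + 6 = (p + 2)*(p^2 + 4*p + 3) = (p + 1)*(p + 2)*(p + 3)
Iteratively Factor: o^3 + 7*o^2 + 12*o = (o + 4)*(o^2 + 3*o) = o*(o + 4)*(o + 3)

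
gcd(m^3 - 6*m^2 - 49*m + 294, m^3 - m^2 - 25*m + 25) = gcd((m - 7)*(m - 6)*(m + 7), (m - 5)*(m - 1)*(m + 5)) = 1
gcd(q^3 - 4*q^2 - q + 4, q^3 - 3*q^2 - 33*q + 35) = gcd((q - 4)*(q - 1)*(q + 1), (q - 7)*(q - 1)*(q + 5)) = q - 1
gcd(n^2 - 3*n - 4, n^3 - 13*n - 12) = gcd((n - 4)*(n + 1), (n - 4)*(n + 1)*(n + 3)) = n^2 - 3*n - 4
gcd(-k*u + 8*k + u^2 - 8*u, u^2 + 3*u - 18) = 1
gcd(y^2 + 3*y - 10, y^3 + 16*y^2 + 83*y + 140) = y + 5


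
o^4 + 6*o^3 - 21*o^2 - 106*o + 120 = (o - 4)*(o - 1)*(o + 5)*(o + 6)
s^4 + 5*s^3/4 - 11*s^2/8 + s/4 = s*(s - 1/2)*(s - 1/4)*(s + 2)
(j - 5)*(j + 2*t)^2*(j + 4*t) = j^4 + 8*j^3*t - 5*j^3 + 20*j^2*t^2 - 40*j^2*t + 16*j*t^3 - 100*j*t^2 - 80*t^3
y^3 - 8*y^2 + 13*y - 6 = (y - 6)*(y - 1)^2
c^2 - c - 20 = (c - 5)*(c + 4)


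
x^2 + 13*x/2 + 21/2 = (x + 3)*(x + 7/2)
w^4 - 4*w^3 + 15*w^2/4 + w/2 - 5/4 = (w - 5/2)*(w - 1)^2*(w + 1/2)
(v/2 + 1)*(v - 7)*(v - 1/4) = v^3/2 - 21*v^2/8 - 51*v/8 + 7/4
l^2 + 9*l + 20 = (l + 4)*(l + 5)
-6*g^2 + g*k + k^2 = (-2*g + k)*(3*g + k)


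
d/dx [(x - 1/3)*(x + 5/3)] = 2*x + 4/3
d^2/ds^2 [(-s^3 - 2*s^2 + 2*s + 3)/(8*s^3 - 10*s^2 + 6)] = (-52*s^6 + 96*s^5 + 240*s^4 - 277*s^3 - 9*s^2 - 45*s + 27)/(64*s^9 - 240*s^8 + 300*s^7 + 19*s^6 - 360*s^5 + 225*s^4 + 108*s^3 - 135*s^2 + 27)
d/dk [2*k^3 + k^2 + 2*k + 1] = 6*k^2 + 2*k + 2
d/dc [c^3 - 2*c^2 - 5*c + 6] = 3*c^2 - 4*c - 5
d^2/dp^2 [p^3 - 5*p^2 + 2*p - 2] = 6*p - 10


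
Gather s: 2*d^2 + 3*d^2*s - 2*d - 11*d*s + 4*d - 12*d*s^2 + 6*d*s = 2*d^2 - 12*d*s^2 + 2*d + s*(3*d^2 - 5*d)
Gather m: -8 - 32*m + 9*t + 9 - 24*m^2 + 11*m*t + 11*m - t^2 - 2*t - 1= -24*m^2 + m*(11*t - 21) - t^2 + 7*t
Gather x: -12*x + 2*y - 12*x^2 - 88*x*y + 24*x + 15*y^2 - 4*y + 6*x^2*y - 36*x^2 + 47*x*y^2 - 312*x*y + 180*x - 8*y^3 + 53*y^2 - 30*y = x^2*(6*y - 48) + x*(47*y^2 - 400*y + 192) - 8*y^3 + 68*y^2 - 32*y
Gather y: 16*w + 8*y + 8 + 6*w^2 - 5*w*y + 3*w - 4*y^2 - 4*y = 6*w^2 + 19*w - 4*y^2 + y*(4 - 5*w) + 8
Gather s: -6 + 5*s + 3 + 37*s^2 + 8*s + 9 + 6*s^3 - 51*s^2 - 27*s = 6*s^3 - 14*s^2 - 14*s + 6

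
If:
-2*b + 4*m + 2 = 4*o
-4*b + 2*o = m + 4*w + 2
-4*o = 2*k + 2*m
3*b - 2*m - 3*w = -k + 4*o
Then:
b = -w - 4/13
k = 2*w + 4/13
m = -w - 7/13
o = 3/26 - w/2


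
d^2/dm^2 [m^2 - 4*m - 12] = 2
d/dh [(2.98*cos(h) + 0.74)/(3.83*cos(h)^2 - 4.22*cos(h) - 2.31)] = (11.4134*cos(h)^2 + 5.6684*cos(h) + 3.761)*sin(h)/(14.6689*cos(h)^4 - 32.3252*cos(h)^3 + 0.113799999999998*cos(h)^2 + 19.4964*cos(h) + 5.3361)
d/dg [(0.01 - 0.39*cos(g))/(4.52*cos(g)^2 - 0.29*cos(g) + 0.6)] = (-1.7628*cos(g)^2 + 0.0904*cos(g) + 0.2311)*sin(g)/(20.4304*cos(g)^4 - 2.6216*cos(g)^3 + 5.5081*cos(g)^2 - 0.348*cos(g) + 0.36)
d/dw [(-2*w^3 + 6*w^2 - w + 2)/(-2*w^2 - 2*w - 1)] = (4*w^4 + 8*w^3 - 8*w^2 - 4*w + 5)/(4*w^4 + 8*w^3 + 8*w^2 + 4*w + 1)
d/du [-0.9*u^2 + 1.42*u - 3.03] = 1.42 - 1.8*u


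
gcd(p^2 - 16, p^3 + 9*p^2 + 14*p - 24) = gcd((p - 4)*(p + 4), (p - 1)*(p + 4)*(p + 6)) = p + 4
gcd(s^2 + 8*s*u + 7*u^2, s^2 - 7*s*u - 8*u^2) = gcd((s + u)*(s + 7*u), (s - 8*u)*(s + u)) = s + u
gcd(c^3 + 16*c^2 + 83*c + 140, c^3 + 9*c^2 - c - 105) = c^2 + 12*c + 35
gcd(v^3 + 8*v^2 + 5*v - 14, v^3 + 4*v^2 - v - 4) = v - 1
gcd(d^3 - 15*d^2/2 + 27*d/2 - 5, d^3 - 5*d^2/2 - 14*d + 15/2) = d^2 - 11*d/2 + 5/2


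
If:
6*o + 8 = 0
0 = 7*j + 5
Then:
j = -5/7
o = -4/3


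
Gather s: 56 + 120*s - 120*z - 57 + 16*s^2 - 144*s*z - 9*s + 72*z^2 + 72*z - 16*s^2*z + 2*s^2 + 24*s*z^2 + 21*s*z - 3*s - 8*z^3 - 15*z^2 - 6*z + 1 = s^2*(18 - 16*z) + s*(24*z^2 - 123*z + 108) - 8*z^3 + 57*z^2 - 54*z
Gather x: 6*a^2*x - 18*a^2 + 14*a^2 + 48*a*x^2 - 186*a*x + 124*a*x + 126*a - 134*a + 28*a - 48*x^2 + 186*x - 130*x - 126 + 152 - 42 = -4*a^2 + 20*a + x^2*(48*a - 48) + x*(6*a^2 - 62*a + 56) - 16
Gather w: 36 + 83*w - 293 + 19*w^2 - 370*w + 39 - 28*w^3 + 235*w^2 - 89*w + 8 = -28*w^3 + 254*w^2 - 376*w - 210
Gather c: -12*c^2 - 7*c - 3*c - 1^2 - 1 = -12*c^2 - 10*c - 2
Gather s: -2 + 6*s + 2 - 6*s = 0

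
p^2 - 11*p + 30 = (p - 6)*(p - 5)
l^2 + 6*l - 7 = (l - 1)*(l + 7)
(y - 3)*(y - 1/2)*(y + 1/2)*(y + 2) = y^4 - y^3 - 25*y^2/4 + y/4 + 3/2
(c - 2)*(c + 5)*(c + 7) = c^3 + 10*c^2 + 11*c - 70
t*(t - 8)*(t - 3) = t^3 - 11*t^2 + 24*t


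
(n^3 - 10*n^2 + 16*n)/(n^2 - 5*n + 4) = n*(n^2 - 10*n + 16)/(n^2 - 5*n + 4)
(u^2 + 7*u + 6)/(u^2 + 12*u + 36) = (u + 1)/(u + 6)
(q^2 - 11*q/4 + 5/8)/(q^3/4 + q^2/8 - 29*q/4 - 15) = (8*q^2 - 22*q + 5)/(2*q^3 + q^2 - 58*q - 120)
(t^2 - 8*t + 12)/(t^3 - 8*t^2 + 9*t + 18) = (t - 2)/(t^2 - 2*t - 3)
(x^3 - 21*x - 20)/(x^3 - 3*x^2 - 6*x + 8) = (x^3 - 21*x - 20)/(x^3 - 3*x^2 - 6*x + 8)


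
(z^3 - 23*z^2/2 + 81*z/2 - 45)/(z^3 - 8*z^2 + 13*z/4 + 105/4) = 2*(z^2 - 9*z + 18)/(2*z^2 - 11*z - 21)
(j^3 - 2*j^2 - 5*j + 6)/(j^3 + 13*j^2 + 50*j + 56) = (j^2 - 4*j + 3)/(j^2 + 11*j + 28)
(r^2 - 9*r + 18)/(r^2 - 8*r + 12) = (r - 3)/(r - 2)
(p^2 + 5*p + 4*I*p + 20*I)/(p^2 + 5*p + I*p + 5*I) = (p + 4*I)/(p + I)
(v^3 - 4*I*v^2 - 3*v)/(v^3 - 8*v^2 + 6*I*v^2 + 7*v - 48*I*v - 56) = v*(v - 3*I)/(v^2 + v*(-8 + 7*I) - 56*I)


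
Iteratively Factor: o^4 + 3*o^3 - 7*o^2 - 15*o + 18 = (o + 3)*(o^3 - 7*o + 6) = (o - 1)*(o + 3)*(o^2 + o - 6) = (o - 1)*(o + 3)^2*(o - 2)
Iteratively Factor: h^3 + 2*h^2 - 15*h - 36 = (h + 3)*(h^2 - h - 12) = (h + 3)^2*(h - 4)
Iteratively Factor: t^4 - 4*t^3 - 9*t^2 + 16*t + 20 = (t - 2)*(t^3 - 2*t^2 - 13*t - 10) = (t - 5)*(t - 2)*(t^2 + 3*t + 2) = (t - 5)*(t - 2)*(t + 2)*(t + 1)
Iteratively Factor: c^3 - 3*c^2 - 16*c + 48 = (c + 4)*(c^2 - 7*c + 12) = (c - 4)*(c + 4)*(c - 3)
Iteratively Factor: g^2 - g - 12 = (g + 3)*(g - 4)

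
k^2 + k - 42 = (k - 6)*(k + 7)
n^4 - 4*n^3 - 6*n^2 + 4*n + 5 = (n - 5)*(n - 1)*(n + 1)^2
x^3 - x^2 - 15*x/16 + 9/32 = (x - 3/2)*(x - 1/4)*(x + 3/4)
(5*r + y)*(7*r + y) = 35*r^2 + 12*r*y + y^2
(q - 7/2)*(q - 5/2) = q^2 - 6*q + 35/4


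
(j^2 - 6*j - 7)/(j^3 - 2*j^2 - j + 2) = (j - 7)/(j^2 - 3*j + 2)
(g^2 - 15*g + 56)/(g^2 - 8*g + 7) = (g - 8)/(g - 1)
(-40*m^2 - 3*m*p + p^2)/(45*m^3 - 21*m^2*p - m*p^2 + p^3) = (-8*m + p)/(9*m^2 - 6*m*p + p^2)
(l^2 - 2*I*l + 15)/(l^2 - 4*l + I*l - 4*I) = (l^2 - 2*I*l + 15)/(l^2 + l*(-4 + I) - 4*I)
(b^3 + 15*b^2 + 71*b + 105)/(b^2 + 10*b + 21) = b + 5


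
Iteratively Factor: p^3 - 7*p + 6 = (p - 2)*(p^2 + 2*p - 3) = (p - 2)*(p + 3)*(p - 1)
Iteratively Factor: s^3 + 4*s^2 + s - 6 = (s - 1)*(s^2 + 5*s + 6) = (s - 1)*(s + 2)*(s + 3)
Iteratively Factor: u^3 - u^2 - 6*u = (u - 3)*(u^2 + 2*u) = u*(u - 3)*(u + 2)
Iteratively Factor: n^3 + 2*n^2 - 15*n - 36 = (n + 3)*(n^2 - n - 12) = (n + 3)^2*(n - 4)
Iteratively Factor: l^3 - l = (l)*(l^2 - 1) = l*(l - 1)*(l + 1)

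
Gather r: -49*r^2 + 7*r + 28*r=-49*r^2 + 35*r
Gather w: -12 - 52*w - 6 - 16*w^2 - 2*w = -16*w^2 - 54*w - 18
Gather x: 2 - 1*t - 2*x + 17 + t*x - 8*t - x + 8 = -9*t + x*(t - 3) + 27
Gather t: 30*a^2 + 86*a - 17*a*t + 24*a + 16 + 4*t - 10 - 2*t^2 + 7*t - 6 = 30*a^2 + 110*a - 2*t^2 + t*(11 - 17*a)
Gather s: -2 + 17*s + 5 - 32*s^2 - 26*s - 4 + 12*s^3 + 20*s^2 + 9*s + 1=12*s^3 - 12*s^2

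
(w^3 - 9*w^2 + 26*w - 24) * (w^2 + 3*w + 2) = w^5 - 6*w^4 + w^3 + 36*w^2 - 20*w - 48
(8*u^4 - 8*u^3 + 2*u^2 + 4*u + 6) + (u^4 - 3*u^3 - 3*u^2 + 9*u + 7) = 9*u^4 - 11*u^3 - u^2 + 13*u + 13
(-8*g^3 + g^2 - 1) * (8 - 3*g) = 24*g^4 - 67*g^3 + 8*g^2 + 3*g - 8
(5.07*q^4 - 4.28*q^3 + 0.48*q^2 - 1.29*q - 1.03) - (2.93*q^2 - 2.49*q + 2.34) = 5.07*q^4 - 4.28*q^3 - 2.45*q^2 + 1.2*q - 3.37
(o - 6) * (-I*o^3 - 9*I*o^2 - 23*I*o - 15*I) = -I*o^4 - 3*I*o^3 + 31*I*o^2 + 123*I*o + 90*I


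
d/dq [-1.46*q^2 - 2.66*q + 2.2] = -2.92*q - 2.66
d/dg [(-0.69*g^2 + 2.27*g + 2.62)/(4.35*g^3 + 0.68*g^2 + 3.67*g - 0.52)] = (3.0015*g^4 - 19.749*g^3 - 38.2669*g^2 - 2.8456*g - 10.7958)/(18.9225*g^6 + 5.916*g^5 + 32.3914*g^4 + 0.4672*g^3 + 12.7617*g^2 - 3.8168*g + 0.2704)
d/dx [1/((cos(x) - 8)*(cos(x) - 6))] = 2*(cos(x) - 7)*sin(x)/((cos(x) - 8)^2*(cos(x) - 6)^2)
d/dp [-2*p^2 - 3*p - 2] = -4*p - 3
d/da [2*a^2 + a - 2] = 4*a + 1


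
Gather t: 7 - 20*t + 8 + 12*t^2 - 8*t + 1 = 12*t^2 - 28*t + 16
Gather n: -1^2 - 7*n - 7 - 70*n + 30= 22 - 77*n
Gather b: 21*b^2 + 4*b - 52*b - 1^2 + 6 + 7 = 21*b^2 - 48*b + 12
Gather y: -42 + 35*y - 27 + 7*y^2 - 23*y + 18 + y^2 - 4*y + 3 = 8*y^2 + 8*y - 48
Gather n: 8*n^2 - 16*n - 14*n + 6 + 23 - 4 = 8*n^2 - 30*n + 25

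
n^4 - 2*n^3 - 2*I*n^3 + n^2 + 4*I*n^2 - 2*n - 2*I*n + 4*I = (n - 2)*(n - 2*I)*(n - I)*(n + I)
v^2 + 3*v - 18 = (v - 3)*(v + 6)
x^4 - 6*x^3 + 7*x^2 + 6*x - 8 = (x - 4)*(x - 2)*(x - 1)*(x + 1)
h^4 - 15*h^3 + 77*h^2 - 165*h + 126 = (h - 7)*(h - 3)^2*(h - 2)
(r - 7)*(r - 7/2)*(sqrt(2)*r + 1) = sqrt(2)*r^3 - 21*sqrt(2)*r^2/2 + r^2 - 21*r/2 + 49*sqrt(2)*r/2 + 49/2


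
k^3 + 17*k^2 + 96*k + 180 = (k + 5)*(k + 6)^2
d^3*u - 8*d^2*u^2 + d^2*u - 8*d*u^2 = d*(d - 8*u)*(d*u + u)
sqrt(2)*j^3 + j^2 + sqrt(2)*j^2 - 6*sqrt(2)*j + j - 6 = (j - 2)*(j + 3)*(sqrt(2)*j + 1)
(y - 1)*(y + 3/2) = y^2 + y/2 - 3/2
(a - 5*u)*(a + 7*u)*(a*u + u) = a^3*u + 2*a^2*u^2 + a^2*u - 35*a*u^3 + 2*a*u^2 - 35*u^3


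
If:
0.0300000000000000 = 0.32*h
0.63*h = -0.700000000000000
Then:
No Solution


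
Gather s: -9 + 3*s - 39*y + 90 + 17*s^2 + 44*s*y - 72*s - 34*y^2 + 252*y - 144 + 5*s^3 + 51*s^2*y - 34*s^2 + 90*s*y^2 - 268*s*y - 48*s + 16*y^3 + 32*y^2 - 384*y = 5*s^3 + s^2*(51*y - 17) + s*(90*y^2 - 224*y - 117) + 16*y^3 - 2*y^2 - 171*y - 63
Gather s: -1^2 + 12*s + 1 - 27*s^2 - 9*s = -27*s^2 + 3*s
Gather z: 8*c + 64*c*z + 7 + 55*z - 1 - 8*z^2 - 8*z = 8*c - 8*z^2 + z*(64*c + 47) + 6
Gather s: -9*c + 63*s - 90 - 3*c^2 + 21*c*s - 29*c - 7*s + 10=-3*c^2 - 38*c + s*(21*c + 56) - 80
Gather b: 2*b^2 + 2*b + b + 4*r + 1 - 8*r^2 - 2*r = 2*b^2 + 3*b - 8*r^2 + 2*r + 1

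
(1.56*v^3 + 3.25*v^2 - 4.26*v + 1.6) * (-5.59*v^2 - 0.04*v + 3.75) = -8.7204*v^5 - 18.2299*v^4 + 29.5334*v^3 + 3.4139*v^2 - 16.039*v + 6.0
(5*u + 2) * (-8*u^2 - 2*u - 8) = -40*u^3 - 26*u^2 - 44*u - 16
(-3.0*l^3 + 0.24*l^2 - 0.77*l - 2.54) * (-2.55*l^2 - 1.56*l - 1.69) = 7.65*l^5 + 4.068*l^4 + 6.6591*l^3 + 7.2726*l^2 + 5.2637*l + 4.2926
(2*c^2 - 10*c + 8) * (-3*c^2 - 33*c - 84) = -6*c^4 - 36*c^3 + 138*c^2 + 576*c - 672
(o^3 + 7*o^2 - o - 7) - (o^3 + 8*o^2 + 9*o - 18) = -o^2 - 10*o + 11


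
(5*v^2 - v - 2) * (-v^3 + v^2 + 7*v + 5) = -5*v^5 + 6*v^4 + 36*v^3 + 16*v^2 - 19*v - 10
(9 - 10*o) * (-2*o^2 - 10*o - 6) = 20*o^3 + 82*o^2 - 30*o - 54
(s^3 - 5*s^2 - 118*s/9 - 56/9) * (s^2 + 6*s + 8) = s^5 + s^4 - 316*s^3/9 - 1124*s^2/9 - 1280*s/9 - 448/9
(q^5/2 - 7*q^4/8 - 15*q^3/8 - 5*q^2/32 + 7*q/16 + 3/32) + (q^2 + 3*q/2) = q^5/2 - 7*q^4/8 - 15*q^3/8 + 27*q^2/32 + 31*q/16 + 3/32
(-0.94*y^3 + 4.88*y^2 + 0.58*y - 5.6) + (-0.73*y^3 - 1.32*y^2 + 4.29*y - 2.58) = -1.67*y^3 + 3.56*y^2 + 4.87*y - 8.18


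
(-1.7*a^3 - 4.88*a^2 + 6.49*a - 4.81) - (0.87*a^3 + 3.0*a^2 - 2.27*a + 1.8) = -2.57*a^3 - 7.88*a^2 + 8.76*a - 6.61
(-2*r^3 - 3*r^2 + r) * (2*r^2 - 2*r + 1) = -4*r^5 - 2*r^4 + 6*r^3 - 5*r^2 + r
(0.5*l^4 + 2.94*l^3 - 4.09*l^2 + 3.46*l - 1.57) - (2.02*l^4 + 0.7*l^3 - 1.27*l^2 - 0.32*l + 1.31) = -1.52*l^4 + 2.24*l^3 - 2.82*l^2 + 3.78*l - 2.88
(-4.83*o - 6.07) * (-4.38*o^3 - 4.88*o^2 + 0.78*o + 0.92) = 21.1554*o^4 + 50.157*o^3 + 25.8542*o^2 - 9.1782*o - 5.5844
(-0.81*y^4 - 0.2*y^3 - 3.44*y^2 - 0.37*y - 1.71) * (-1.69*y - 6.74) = 1.3689*y^5 + 5.7974*y^4 + 7.1616*y^3 + 23.8109*y^2 + 5.3837*y + 11.5254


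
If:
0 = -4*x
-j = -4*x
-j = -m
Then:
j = 0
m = 0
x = 0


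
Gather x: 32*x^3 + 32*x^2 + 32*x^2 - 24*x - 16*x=32*x^3 + 64*x^2 - 40*x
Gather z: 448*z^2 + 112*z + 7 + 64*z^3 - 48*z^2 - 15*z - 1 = 64*z^3 + 400*z^2 + 97*z + 6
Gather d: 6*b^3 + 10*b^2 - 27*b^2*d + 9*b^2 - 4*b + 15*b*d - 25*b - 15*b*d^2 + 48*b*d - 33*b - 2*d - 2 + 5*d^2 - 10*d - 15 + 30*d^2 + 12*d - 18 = 6*b^3 + 19*b^2 - 62*b + d^2*(35 - 15*b) + d*(-27*b^2 + 63*b) - 35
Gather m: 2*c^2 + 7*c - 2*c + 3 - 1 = 2*c^2 + 5*c + 2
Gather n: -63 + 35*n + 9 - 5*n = 30*n - 54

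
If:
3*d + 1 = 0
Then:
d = -1/3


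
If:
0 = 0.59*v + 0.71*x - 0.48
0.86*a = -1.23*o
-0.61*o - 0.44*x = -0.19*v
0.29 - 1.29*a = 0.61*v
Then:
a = -0.04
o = 0.03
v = 0.57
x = 0.20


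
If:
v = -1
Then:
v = -1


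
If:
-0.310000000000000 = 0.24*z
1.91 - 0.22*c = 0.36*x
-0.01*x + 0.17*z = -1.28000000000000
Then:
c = -164.84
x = 106.04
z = -1.29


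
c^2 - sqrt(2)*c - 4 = (c - 2*sqrt(2))*(c + sqrt(2))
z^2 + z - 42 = (z - 6)*(z + 7)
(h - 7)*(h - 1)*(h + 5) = h^3 - 3*h^2 - 33*h + 35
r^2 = r^2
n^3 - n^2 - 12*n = n*(n - 4)*(n + 3)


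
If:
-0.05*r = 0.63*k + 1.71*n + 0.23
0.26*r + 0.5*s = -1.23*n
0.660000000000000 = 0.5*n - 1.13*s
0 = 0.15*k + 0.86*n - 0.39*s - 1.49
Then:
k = -9.17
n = 3.84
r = -20.29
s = 1.11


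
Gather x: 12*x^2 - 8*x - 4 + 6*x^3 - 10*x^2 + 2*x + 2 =6*x^3 + 2*x^2 - 6*x - 2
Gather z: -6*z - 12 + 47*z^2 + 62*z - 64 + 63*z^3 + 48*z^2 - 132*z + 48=63*z^3 + 95*z^2 - 76*z - 28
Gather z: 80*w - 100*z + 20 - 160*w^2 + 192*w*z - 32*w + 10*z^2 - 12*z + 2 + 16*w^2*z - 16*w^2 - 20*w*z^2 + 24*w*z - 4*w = -176*w^2 + 44*w + z^2*(10 - 20*w) + z*(16*w^2 + 216*w - 112) + 22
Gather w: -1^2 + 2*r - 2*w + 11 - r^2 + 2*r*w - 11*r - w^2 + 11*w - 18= -r^2 - 9*r - w^2 + w*(2*r + 9) - 8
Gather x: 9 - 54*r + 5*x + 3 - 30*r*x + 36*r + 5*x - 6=-18*r + x*(10 - 30*r) + 6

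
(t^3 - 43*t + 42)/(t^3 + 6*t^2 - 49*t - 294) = (t^2 - 7*t + 6)/(t^2 - t - 42)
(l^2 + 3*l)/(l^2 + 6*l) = (l + 3)/(l + 6)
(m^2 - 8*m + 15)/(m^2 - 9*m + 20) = (m - 3)/(m - 4)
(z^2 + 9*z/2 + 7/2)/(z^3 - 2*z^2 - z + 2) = (z + 7/2)/(z^2 - 3*z + 2)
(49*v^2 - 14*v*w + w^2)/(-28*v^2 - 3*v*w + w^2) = (-7*v + w)/(4*v + w)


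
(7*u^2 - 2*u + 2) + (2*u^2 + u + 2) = 9*u^2 - u + 4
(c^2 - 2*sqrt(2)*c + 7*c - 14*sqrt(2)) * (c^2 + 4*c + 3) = c^4 - 2*sqrt(2)*c^3 + 11*c^3 - 22*sqrt(2)*c^2 + 31*c^2 - 62*sqrt(2)*c + 21*c - 42*sqrt(2)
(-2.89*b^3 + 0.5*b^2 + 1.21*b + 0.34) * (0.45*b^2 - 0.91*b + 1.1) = -1.3005*b^5 + 2.8549*b^4 - 3.0895*b^3 - 0.3981*b^2 + 1.0216*b + 0.374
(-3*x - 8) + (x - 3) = -2*x - 11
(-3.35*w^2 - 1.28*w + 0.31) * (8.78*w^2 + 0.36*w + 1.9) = -29.413*w^4 - 12.4444*w^3 - 4.104*w^2 - 2.3204*w + 0.589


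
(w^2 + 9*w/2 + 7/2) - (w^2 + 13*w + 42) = -17*w/2 - 77/2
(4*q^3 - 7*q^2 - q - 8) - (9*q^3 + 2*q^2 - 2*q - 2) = -5*q^3 - 9*q^2 + q - 6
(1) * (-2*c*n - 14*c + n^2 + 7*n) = -2*c*n - 14*c + n^2 + 7*n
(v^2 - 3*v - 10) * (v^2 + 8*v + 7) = v^4 + 5*v^3 - 27*v^2 - 101*v - 70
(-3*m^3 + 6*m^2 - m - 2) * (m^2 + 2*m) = -3*m^5 + 11*m^3 - 4*m^2 - 4*m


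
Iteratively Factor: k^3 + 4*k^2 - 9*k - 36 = (k - 3)*(k^2 + 7*k + 12) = (k - 3)*(k + 4)*(k + 3)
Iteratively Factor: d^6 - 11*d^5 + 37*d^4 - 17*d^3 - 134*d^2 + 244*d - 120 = (d - 2)*(d^5 - 9*d^4 + 19*d^3 + 21*d^2 - 92*d + 60) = (d - 2)*(d - 1)*(d^4 - 8*d^3 + 11*d^2 + 32*d - 60) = (d - 2)*(d - 1)*(d + 2)*(d^3 - 10*d^2 + 31*d - 30) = (d - 3)*(d - 2)*(d - 1)*(d + 2)*(d^2 - 7*d + 10) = (d - 3)*(d - 2)^2*(d - 1)*(d + 2)*(d - 5)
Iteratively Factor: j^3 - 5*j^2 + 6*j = (j - 2)*(j^2 - 3*j) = j*(j - 2)*(j - 3)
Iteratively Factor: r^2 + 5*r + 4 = (r + 1)*(r + 4)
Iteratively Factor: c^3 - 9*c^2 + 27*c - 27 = (c - 3)*(c^2 - 6*c + 9) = (c - 3)^2*(c - 3)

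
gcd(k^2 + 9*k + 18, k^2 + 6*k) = k + 6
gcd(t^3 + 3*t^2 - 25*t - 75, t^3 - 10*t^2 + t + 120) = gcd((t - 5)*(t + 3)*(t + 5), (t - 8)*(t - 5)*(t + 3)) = t^2 - 2*t - 15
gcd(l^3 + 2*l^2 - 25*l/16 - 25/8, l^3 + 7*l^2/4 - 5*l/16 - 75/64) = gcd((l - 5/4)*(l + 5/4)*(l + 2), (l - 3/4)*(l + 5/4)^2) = l + 5/4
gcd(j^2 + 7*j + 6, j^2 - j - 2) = j + 1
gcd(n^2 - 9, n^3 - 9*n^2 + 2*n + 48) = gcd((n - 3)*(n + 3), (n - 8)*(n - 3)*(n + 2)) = n - 3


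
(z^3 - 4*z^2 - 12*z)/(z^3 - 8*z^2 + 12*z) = (z + 2)/(z - 2)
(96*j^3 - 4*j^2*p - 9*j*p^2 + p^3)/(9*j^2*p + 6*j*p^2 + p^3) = (32*j^2 - 12*j*p + p^2)/(p*(3*j + p))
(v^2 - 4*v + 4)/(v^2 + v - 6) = (v - 2)/(v + 3)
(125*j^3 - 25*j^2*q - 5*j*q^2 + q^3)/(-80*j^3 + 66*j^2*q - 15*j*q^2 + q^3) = (-25*j^2 + q^2)/(16*j^2 - 10*j*q + q^2)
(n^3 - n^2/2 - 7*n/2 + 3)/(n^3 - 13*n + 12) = (n^2 + n/2 - 3)/(n^2 + n - 12)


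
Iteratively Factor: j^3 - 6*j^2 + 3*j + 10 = (j - 2)*(j^2 - 4*j - 5) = (j - 5)*(j - 2)*(j + 1)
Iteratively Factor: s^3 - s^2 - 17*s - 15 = (s + 3)*(s^2 - 4*s - 5) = (s - 5)*(s + 3)*(s + 1)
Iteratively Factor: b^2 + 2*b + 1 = (b + 1)*(b + 1)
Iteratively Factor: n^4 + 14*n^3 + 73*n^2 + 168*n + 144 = (n + 3)*(n^3 + 11*n^2 + 40*n + 48) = (n + 3)*(n + 4)*(n^2 + 7*n + 12) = (n + 3)^2*(n + 4)*(n + 4)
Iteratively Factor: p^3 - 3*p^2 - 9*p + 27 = (p - 3)*(p^2 - 9) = (p - 3)*(p + 3)*(p - 3)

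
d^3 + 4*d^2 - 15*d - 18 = (d - 3)*(d + 1)*(d + 6)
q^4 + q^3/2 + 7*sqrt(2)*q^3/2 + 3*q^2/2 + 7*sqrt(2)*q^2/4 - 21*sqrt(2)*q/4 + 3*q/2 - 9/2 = (q - 1)*(q + 3/2)*(q + sqrt(2)/2)*(q + 3*sqrt(2))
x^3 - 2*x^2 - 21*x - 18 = (x - 6)*(x + 1)*(x + 3)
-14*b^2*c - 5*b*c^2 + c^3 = c*(-7*b + c)*(2*b + c)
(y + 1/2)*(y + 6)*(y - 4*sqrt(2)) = y^3 - 4*sqrt(2)*y^2 + 13*y^2/2 - 26*sqrt(2)*y + 3*y - 12*sqrt(2)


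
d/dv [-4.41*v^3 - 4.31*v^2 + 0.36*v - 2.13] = -13.23*v^2 - 8.62*v + 0.36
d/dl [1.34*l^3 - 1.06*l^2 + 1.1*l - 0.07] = 4.02*l^2 - 2.12*l + 1.1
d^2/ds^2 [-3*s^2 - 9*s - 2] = -6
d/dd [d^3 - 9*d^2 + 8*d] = 3*d^2 - 18*d + 8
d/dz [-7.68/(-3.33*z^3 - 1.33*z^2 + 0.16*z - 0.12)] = (-76.7232*z^2 - 20.4288*z + 1.2288)/(3.33*z^3 + 1.33*z^2 - 0.16*z + 0.12)^2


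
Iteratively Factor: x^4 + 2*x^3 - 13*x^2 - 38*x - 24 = (x + 1)*(x^3 + x^2 - 14*x - 24) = (x + 1)*(x + 3)*(x^2 - 2*x - 8) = (x - 4)*(x + 1)*(x + 3)*(x + 2)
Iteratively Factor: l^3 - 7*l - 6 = (l + 2)*(l^2 - 2*l - 3) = (l + 1)*(l + 2)*(l - 3)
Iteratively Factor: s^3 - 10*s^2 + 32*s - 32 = (s - 4)*(s^2 - 6*s + 8) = (s - 4)^2*(s - 2)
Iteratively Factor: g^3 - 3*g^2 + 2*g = (g - 2)*(g^2 - g) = g*(g - 2)*(g - 1)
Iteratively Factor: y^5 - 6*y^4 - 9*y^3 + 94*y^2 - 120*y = (y - 5)*(y^4 - y^3 - 14*y^2 + 24*y) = (y - 5)*(y - 3)*(y^3 + 2*y^2 - 8*y) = y*(y - 5)*(y - 3)*(y^2 + 2*y - 8) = y*(y - 5)*(y - 3)*(y - 2)*(y + 4)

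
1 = 1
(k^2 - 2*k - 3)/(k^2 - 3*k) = (k + 1)/k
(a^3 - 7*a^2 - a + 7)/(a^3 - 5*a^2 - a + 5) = (a - 7)/(a - 5)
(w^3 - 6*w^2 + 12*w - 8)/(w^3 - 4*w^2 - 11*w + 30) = (w^2 - 4*w + 4)/(w^2 - 2*w - 15)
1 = 1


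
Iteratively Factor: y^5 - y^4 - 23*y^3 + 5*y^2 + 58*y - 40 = (y + 2)*(y^4 - 3*y^3 - 17*y^2 + 39*y - 20) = (y - 5)*(y + 2)*(y^3 + 2*y^2 - 7*y + 4) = (y - 5)*(y - 1)*(y + 2)*(y^2 + 3*y - 4) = (y - 5)*(y - 1)^2*(y + 2)*(y + 4)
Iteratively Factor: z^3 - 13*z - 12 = (z + 1)*(z^2 - z - 12) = (z + 1)*(z + 3)*(z - 4)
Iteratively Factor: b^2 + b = (b)*(b + 1)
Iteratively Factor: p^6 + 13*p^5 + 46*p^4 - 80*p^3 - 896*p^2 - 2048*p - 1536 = (p + 2)*(p^5 + 11*p^4 + 24*p^3 - 128*p^2 - 640*p - 768) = (p - 4)*(p + 2)*(p^4 + 15*p^3 + 84*p^2 + 208*p + 192) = (p - 4)*(p + 2)*(p + 4)*(p^3 + 11*p^2 + 40*p + 48) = (p - 4)*(p + 2)*(p + 4)^2*(p^2 + 7*p + 12) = (p - 4)*(p + 2)*(p + 3)*(p + 4)^2*(p + 4)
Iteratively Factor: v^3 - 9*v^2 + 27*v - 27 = (v - 3)*(v^2 - 6*v + 9) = (v - 3)^2*(v - 3)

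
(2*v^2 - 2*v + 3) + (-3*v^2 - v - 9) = -v^2 - 3*v - 6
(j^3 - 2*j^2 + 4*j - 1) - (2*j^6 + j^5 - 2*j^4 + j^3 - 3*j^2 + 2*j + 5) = -2*j^6 - j^5 + 2*j^4 + j^2 + 2*j - 6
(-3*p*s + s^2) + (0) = -3*p*s + s^2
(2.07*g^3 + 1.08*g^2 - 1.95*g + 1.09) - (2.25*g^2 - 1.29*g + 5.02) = 2.07*g^3 - 1.17*g^2 - 0.66*g - 3.93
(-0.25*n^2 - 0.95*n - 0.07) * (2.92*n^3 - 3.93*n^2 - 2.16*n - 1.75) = -0.73*n^5 - 1.7915*n^4 + 4.0691*n^3 + 2.7646*n^2 + 1.8137*n + 0.1225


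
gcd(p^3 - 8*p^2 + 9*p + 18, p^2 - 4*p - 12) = p - 6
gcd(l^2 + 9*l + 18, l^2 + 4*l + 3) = l + 3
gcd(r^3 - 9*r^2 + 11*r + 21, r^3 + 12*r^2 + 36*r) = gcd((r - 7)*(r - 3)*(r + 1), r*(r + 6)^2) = 1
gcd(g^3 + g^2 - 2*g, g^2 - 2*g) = g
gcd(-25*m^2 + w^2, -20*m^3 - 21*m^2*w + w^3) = -5*m + w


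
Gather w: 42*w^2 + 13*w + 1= 42*w^2 + 13*w + 1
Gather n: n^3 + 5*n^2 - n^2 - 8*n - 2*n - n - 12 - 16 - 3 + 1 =n^3 + 4*n^2 - 11*n - 30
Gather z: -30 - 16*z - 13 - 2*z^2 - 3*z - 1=-2*z^2 - 19*z - 44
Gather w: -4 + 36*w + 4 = 36*w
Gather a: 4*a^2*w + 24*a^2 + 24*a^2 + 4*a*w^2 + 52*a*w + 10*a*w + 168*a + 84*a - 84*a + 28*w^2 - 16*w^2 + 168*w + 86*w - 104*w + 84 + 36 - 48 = a^2*(4*w + 48) + a*(4*w^2 + 62*w + 168) + 12*w^2 + 150*w + 72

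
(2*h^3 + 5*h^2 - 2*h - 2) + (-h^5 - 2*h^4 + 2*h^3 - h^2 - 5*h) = -h^5 - 2*h^4 + 4*h^3 + 4*h^2 - 7*h - 2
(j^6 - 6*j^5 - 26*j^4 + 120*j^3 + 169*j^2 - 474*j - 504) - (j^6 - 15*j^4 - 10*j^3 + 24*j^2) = -6*j^5 - 11*j^4 + 130*j^3 + 145*j^2 - 474*j - 504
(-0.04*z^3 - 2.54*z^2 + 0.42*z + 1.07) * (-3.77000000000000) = 0.1508*z^3 + 9.5758*z^2 - 1.5834*z - 4.0339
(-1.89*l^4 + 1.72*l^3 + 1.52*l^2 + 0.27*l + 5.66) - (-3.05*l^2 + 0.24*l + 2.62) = -1.89*l^4 + 1.72*l^3 + 4.57*l^2 + 0.03*l + 3.04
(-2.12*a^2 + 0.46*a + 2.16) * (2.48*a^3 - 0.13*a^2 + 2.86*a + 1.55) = -5.2576*a^5 + 1.4164*a^4 - 0.7662*a^3 - 2.2512*a^2 + 6.8906*a + 3.348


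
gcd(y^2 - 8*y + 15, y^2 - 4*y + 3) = y - 3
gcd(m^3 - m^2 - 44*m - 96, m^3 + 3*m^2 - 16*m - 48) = m^2 + 7*m + 12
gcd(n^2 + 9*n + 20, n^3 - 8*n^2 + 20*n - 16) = 1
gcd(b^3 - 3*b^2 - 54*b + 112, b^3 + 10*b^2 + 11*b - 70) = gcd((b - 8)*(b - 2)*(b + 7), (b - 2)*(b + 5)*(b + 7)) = b^2 + 5*b - 14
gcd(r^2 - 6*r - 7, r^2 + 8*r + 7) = r + 1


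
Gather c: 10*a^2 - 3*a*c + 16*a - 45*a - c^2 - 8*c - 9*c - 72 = 10*a^2 - 29*a - c^2 + c*(-3*a - 17) - 72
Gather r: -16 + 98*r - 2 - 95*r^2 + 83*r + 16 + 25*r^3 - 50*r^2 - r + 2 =25*r^3 - 145*r^2 + 180*r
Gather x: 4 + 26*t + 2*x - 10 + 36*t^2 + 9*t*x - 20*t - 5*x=36*t^2 + 6*t + x*(9*t - 3) - 6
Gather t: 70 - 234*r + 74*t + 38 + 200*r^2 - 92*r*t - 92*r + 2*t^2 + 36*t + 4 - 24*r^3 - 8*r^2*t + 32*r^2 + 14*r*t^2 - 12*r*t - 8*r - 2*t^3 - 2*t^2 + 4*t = -24*r^3 + 232*r^2 + 14*r*t^2 - 334*r - 2*t^3 + t*(-8*r^2 - 104*r + 114) + 112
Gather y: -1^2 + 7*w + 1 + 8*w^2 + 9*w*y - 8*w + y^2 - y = 8*w^2 - w + y^2 + y*(9*w - 1)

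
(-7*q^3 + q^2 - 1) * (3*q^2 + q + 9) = -21*q^5 - 4*q^4 - 62*q^3 + 6*q^2 - q - 9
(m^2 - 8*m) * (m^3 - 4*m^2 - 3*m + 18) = m^5 - 12*m^4 + 29*m^3 + 42*m^2 - 144*m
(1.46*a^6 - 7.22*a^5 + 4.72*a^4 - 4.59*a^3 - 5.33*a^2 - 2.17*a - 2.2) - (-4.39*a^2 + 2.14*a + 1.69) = 1.46*a^6 - 7.22*a^5 + 4.72*a^4 - 4.59*a^3 - 0.94*a^2 - 4.31*a - 3.89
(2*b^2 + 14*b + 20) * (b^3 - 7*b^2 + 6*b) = 2*b^5 - 66*b^3 - 56*b^2 + 120*b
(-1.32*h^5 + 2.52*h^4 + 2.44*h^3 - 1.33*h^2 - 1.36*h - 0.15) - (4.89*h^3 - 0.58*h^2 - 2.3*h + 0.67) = -1.32*h^5 + 2.52*h^4 - 2.45*h^3 - 0.75*h^2 + 0.94*h - 0.82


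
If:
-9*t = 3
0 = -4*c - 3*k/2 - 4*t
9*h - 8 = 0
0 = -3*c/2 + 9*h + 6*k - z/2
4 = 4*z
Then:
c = 11/15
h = 8/9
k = -16/15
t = -1/3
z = 1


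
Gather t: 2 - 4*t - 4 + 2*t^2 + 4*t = 2*t^2 - 2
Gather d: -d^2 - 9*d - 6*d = -d^2 - 15*d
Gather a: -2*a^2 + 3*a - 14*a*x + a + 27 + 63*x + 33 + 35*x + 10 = -2*a^2 + a*(4 - 14*x) + 98*x + 70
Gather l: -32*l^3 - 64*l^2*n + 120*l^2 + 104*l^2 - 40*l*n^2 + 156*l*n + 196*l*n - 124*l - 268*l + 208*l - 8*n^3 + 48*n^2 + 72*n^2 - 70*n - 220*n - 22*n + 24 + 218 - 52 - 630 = -32*l^3 + l^2*(224 - 64*n) + l*(-40*n^2 + 352*n - 184) - 8*n^3 + 120*n^2 - 312*n - 440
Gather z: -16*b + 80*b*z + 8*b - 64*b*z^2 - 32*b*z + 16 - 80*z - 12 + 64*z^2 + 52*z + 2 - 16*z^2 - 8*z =-8*b + z^2*(48 - 64*b) + z*(48*b - 36) + 6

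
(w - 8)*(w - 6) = w^2 - 14*w + 48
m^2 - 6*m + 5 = (m - 5)*(m - 1)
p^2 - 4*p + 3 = (p - 3)*(p - 1)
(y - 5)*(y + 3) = y^2 - 2*y - 15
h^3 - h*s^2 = h*(h - s)*(h + s)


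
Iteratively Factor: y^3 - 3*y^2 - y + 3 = (y - 1)*(y^2 - 2*y - 3) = (y - 3)*(y - 1)*(y + 1)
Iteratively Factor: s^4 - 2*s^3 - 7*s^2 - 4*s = (s)*(s^3 - 2*s^2 - 7*s - 4) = s*(s + 1)*(s^2 - 3*s - 4) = s*(s + 1)^2*(s - 4)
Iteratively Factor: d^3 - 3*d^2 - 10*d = (d + 2)*(d^2 - 5*d) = d*(d + 2)*(d - 5)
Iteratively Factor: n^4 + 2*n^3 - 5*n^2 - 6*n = (n)*(n^3 + 2*n^2 - 5*n - 6) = n*(n - 2)*(n^2 + 4*n + 3) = n*(n - 2)*(n + 1)*(n + 3)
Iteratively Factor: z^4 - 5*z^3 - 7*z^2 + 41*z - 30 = (z - 5)*(z^3 - 7*z + 6) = (z - 5)*(z - 1)*(z^2 + z - 6) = (z - 5)*(z - 1)*(z + 3)*(z - 2)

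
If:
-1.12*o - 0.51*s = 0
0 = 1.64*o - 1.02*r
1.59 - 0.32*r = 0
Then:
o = 3.09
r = 4.97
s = -6.79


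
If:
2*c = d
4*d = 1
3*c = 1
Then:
No Solution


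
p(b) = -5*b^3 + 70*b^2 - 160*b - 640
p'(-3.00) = -715.00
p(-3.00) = 605.00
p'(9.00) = -115.00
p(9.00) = -55.00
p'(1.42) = 8.55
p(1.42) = -740.37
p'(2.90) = 119.85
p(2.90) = -637.24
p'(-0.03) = -164.21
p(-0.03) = -635.14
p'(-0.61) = -250.98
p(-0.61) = -515.22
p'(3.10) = 129.85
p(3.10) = -612.26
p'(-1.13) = -337.35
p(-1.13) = -362.60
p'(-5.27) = -1314.39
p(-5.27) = 2879.12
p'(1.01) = -33.90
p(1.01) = -735.34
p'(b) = -15*b^2 + 140*b - 160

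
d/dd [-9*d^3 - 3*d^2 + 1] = 3*d*(-9*d - 2)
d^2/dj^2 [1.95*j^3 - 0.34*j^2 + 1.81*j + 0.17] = 11.7*j - 0.68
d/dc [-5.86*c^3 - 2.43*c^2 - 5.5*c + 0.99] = -17.58*c^2 - 4.86*c - 5.5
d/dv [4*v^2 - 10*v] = 8*v - 10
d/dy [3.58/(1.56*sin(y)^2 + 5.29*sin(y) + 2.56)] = -(11.1696*sin(y) + 18.9382)*cos(y)/(1.56*sin(y)^2 + 5.29*sin(y) + 2.56)^2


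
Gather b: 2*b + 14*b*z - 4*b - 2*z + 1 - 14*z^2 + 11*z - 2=b*(14*z - 2) - 14*z^2 + 9*z - 1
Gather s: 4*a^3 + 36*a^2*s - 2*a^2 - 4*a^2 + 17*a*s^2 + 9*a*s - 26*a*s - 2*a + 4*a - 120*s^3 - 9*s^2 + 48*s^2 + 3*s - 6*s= 4*a^3 - 6*a^2 + 2*a - 120*s^3 + s^2*(17*a + 39) + s*(36*a^2 - 17*a - 3)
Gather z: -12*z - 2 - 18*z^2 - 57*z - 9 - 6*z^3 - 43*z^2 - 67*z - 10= -6*z^3 - 61*z^2 - 136*z - 21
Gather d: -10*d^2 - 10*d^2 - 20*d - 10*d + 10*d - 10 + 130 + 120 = -20*d^2 - 20*d + 240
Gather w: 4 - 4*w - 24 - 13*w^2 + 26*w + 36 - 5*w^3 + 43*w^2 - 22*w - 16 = -5*w^3 + 30*w^2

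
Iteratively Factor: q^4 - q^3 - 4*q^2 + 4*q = (q - 1)*(q^3 - 4*q) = q*(q - 1)*(q^2 - 4) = q*(q - 2)*(q - 1)*(q + 2)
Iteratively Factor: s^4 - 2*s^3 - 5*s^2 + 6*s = (s + 2)*(s^3 - 4*s^2 + 3*s) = s*(s + 2)*(s^2 - 4*s + 3) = s*(s - 3)*(s + 2)*(s - 1)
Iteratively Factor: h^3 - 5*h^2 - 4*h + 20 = (h - 5)*(h^2 - 4) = (h - 5)*(h - 2)*(h + 2)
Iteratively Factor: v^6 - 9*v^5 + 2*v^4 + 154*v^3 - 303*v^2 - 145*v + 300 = (v - 3)*(v^5 - 6*v^4 - 16*v^3 + 106*v^2 + 15*v - 100) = (v - 3)*(v - 1)*(v^4 - 5*v^3 - 21*v^2 + 85*v + 100) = (v - 3)*(v - 1)*(v + 4)*(v^3 - 9*v^2 + 15*v + 25) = (v - 3)*(v - 1)*(v + 1)*(v + 4)*(v^2 - 10*v + 25) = (v - 5)*(v - 3)*(v - 1)*(v + 1)*(v + 4)*(v - 5)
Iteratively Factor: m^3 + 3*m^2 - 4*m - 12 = (m + 3)*(m^2 - 4) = (m - 2)*(m + 3)*(m + 2)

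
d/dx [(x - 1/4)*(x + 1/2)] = 2*x + 1/4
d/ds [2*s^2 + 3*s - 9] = 4*s + 3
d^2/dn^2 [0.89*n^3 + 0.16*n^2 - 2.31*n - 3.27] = 5.34*n + 0.32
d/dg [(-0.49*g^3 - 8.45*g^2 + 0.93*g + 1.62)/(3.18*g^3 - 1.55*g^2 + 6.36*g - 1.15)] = (8.88178419700125e-16*g^5 + 27.6305*g^4 - 12.1476*g^3 - 66.0648*g^2 + 24.457*g - 11.3727)/(10.1124*g^6 - 9.858*g^5 + 42.8521*g^4 - 27.03*g^3 + 44.0146*g^2 - 14.628*g + 1.3225)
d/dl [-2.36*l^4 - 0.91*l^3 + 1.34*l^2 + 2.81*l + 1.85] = -9.44*l^3 - 2.73*l^2 + 2.68*l + 2.81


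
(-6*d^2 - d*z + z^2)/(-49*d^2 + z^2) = (6*d^2 + d*z - z^2)/(49*d^2 - z^2)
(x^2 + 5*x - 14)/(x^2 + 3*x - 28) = (x - 2)/(x - 4)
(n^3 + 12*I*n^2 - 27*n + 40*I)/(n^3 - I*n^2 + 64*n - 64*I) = (n + 5*I)/(n - 8*I)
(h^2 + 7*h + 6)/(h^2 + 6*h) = (h + 1)/h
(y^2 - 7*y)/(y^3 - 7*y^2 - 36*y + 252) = y/(y^2 - 36)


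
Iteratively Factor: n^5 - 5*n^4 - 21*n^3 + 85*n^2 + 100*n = (n - 5)*(n^4 - 21*n^2 - 20*n) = (n - 5)*(n + 1)*(n^3 - n^2 - 20*n) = n*(n - 5)*(n + 1)*(n^2 - n - 20) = n*(n - 5)^2*(n + 1)*(n + 4)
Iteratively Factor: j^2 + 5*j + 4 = (j + 1)*(j + 4)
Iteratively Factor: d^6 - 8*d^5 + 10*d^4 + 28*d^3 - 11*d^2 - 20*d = (d - 4)*(d^5 - 4*d^4 - 6*d^3 + 4*d^2 + 5*d) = (d - 5)*(d - 4)*(d^4 + d^3 - d^2 - d) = (d - 5)*(d - 4)*(d - 1)*(d^3 + 2*d^2 + d) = (d - 5)*(d - 4)*(d - 1)*(d + 1)*(d^2 + d) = (d - 5)*(d - 4)*(d - 1)*(d + 1)^2*(d)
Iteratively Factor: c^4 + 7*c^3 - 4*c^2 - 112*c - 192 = (c - 4)*(c^3 + 11*c^2 + 40*c + 48) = (c - 4)*(c + 4)*(c^2 + 7*c + 12) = (c - 4)*(c + 4)^2*(c + 3)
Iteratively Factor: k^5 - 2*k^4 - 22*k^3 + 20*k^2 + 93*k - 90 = (k - 2)*(k^4 - 22*k^2 - 24*k + 45) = (k - 5)*(k - 2)*(k^3 + 5*k^2 + 3*k - 9) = (k - 5)*(k - 2)*(k - 1)*(k^2 + 6*k + 9) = (k - 5)*(k - 2)*(k - 1)*(k + 3)*(k + 3)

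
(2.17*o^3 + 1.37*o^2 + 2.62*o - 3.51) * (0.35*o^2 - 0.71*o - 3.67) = 0.7595*o^5 - 1.0612*o^4 - 8.0196*o^3 - 8.1166*o^2 - 7.1233*o + 12.8817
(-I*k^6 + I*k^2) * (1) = -I*k^6 + I*k^2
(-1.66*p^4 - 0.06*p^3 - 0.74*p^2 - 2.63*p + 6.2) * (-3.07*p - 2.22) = 5.0962*p^5 + 3.8694*p^4 + 2.405*p^3 + 9.7169*p^2 - 13.1954*p - 13.764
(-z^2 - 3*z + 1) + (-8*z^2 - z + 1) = -9*z^2 - 4*z + 2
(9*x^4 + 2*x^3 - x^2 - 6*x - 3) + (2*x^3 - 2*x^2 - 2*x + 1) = 9*x^4 + 4*x^3 - 3*x^2 - 8*x - 2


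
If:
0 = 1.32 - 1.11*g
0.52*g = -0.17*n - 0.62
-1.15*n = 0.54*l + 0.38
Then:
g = 1.19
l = 14.81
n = -7.28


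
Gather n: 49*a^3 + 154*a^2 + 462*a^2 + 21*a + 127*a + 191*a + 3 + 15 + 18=49*a^3 + 616*a^2 + 339*a + 36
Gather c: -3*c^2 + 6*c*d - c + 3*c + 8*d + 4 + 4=-3*c^2 + c*(6*d + 2) + 8*d + 8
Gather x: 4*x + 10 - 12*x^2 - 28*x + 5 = -12*x^2 - 24*x + 15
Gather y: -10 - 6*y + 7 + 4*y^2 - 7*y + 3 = 4*y^2 - 13*y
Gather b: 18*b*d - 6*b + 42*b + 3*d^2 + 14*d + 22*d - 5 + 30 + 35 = b*(18*d + 36) + 3*d^2 + 36*d + 60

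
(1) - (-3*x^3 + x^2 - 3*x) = 3*x^3 - x^2 + 3*x + 1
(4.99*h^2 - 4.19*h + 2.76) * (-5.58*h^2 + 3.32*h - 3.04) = -27.8442*h^4 + 39.947*h^3 - 44.4812*h^2 + 21.9008*h - 8.3904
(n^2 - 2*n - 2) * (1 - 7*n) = -7*n^3 + 15*n^2 + 12*n - 2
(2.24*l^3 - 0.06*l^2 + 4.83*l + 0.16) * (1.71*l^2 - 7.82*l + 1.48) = 3.8304*l^5 - 17.6194*l^4 + 12.0437*l^3 - 37.5858*l^2 + 5.8972*l + 0.2368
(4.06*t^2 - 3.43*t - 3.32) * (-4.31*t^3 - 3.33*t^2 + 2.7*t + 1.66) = -17.4986*t^5 + 1.2635*t^4 + 36.6931*t^3 + 8.5342*t^2 - 14.6578*t - 5.5112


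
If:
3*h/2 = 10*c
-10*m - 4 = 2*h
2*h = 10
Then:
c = 3/4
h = 5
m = -7/5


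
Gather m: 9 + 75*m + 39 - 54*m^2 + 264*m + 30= -54*m^2 + 339*m + 78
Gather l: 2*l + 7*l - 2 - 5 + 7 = 9*l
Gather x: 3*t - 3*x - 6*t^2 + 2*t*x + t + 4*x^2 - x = -6*t^2 + 4*t + 4*x^2 + x*(2*t - 4)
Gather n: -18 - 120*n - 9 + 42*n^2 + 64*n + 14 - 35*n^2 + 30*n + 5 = 7*n^2 - 26*n - 8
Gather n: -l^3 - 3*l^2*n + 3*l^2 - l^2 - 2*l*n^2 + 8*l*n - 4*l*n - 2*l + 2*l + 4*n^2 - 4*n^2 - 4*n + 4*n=-l^3 + 2*l^2 - 2*l*n^2 + n*(-3*l^2 + 4*l)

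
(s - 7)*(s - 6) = s^2 - 13*s + 42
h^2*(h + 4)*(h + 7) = h^4 + 11*h^3 + 28*h^2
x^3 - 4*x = x*(x - 2)*(x + 2)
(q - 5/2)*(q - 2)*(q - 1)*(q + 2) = q^4 - 7*q^3/2 - 3*q^2/2 + 14*q - 10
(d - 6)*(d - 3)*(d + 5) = d^3 - 4*d^2 - 27*d + 90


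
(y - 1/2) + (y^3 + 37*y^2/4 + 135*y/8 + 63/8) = y^3 + 37*y^2/4 + 143*y/8 + 59/8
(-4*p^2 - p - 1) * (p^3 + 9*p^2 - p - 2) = -4*p^5 - 37*p^4 - 6*p^3 + 3*p + 2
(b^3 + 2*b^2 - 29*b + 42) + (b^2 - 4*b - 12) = b^3 + 3*b^2 - 33*b + 30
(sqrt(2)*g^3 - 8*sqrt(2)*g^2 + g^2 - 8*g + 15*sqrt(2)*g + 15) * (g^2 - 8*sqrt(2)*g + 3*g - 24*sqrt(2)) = sqrt(2)*g^5 - 15*g^4 - 5*sqrt(2)*g^4 - 17*sqrt(2)*g^3 + 75*g^3 + 85*sqrt(2)*g^2 + 135*g^2 - 675*g + 72*sqrt(2)*g - 360*sqrt(2)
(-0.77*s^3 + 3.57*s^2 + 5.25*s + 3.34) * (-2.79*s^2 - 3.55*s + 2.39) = 2.1483*s^5 - 7.2268*s^4 - 29.1613*s^3 - 19.4238*s^2 + 0.690500000000002*s + 7.9826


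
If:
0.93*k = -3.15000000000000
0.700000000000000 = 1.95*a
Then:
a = 0.36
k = -3.39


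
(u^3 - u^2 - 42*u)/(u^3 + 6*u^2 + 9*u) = (u^2 - u - 42)/(u^2 + 6*u + 9)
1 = 1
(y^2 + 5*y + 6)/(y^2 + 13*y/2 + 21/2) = 2*(y + 2)/(2*y + 7)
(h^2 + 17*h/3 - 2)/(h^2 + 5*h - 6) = (h - 1/3)/(h - 1)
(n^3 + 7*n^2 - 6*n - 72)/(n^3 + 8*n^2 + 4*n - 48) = (n - 3)/(n - 2)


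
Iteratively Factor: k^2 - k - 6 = (k - 3)*(k + 2)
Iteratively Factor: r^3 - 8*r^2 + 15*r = (r - 3)*(r^2 - 5*r) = (r - 5)*(r - 3)*(r)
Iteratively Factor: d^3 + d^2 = (d)*(d^2 + d) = d^2*(d + 1)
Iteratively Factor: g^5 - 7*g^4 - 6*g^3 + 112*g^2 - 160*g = (g)*(g^4 - 7*g^3 - 6*g^2 + 112*g - 160) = g*(g + 4)*(g^3 - 11*g^2 + 38*g - 40) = g*(g - 2)*(g + 4)*(g^2 - 9*g + 20) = g*(g - 4)*(g - 2)*(g + 4)*(g - 5)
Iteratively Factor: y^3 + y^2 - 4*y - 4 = (y + 2)*(y^2 - y - 2) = (y + 1)*(y + 2)*(y - 2)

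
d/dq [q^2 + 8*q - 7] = 2*q + 8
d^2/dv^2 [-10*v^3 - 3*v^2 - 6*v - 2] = -60*v - 6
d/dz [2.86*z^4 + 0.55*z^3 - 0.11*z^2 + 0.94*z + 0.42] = 11.44*z^3 + 1.65*z^2 - 0.22*z + 0.94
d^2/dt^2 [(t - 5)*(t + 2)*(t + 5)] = 6*t + 4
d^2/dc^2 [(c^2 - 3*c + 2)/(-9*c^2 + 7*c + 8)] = 12*(30*c^3 - 117*c^2 + 171*c - 79)/(729*c^6 - 1701*c^5 - 621*c^4 + 2681*c^3 + 552*c^2 - 1344*c - 512)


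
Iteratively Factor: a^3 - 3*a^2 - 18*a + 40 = (a + 4)*(a^2 - 7*a + 10) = (a - 5)*(a + 4)*(a - 2)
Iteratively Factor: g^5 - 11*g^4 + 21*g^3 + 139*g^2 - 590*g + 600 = (g - 2)*(g^4 - 9*g^3 + 3*g^2 + 145*g - 300) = (g - 5)*(g - 2)*(g^3 - 4*g^2 - 17*g + 60) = (g - 5)^2*(g - 2)*(g^2 + g - 12) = (g - 5)^2*(g - 2)*(g + 4)*(g - 3)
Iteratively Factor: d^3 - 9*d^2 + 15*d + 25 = (d - 5)*(d^2 - 4*d - 5) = (d - 5)*(d + 1)*(d - 5)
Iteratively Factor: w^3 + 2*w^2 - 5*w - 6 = (w + 3)*(w^2 - w - 2) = (w - 2)*(w + 3)*(w + 1)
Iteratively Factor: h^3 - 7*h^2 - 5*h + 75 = (h - 5)*(h^2 - 2*h - 15) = (h - 5)*(h + 3)*(h - 5)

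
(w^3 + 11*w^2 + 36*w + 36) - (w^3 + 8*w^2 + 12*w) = 3*w^2 + 24*w + 36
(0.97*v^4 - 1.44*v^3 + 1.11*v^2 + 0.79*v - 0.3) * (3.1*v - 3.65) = 3.007*v^5 - 8.0045*v^4 + 8.697*v^3 - 1.6025*v^2 - 3.8135*v + 1.095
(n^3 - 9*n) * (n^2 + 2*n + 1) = n^5 + 2*n^4 - 8*n^3 - 18*n^2 - 9*n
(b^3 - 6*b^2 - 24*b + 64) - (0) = b^3 - 6*b^2 - 24*b + 64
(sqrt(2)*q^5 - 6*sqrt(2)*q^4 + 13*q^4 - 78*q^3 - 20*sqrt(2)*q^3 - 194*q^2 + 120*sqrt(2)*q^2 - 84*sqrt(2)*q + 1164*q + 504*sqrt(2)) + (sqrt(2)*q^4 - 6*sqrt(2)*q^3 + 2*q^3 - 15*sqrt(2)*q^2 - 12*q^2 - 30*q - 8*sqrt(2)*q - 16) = sqrt(2)*q^5 - 5*sqrt(2)*q^4 + 13*q^4 - 76*q^3 - 26*sqrt(2)*q^3 - 206*q^2 + 105*sqrt(2)*q^2 - 92*sqrt(2)*q + 1134*q - 16 + 504*sqrt(2)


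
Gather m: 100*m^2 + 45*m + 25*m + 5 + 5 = 100*m^2 + 70*m + 10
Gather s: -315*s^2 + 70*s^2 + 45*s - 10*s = -245*s^2 + 35*s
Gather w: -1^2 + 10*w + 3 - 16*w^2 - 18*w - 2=-16*w^2 - 8*w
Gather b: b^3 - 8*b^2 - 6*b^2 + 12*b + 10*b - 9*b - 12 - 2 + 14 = b^3 - 14*b^2 + 13*b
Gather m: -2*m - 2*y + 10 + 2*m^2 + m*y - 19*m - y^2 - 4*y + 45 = 2*m^2 + m*(y - 21) - y^2 - 6*y + 55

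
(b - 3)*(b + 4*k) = b^2 + 4*b*k - 3*b - 12*k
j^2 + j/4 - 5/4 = (j - 1)*(j + 5/4)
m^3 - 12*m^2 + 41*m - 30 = (m - 6)*(m - 5)*(m - 1)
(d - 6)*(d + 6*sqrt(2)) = d^2 - 6*d + 6*sqrt(2)*d - 36*sqrt(2)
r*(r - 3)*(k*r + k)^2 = k^2*r^4 - k^2*r^3 - 5*k^2*r^2 - 3*k^2*r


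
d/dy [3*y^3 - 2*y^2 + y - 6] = 9*y^2 - 4*y + 1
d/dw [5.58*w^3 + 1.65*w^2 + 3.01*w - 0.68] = 16.74*w^2 + 3.3*w + 3.01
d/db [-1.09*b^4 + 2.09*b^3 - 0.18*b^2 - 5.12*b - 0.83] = -4.36*b^3 + 6.27*b^2 - 0.36*b - 5.12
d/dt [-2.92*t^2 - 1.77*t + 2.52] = -5.84*t - 1.77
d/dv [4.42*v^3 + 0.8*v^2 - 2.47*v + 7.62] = 13.26*v^2 + 1.6*v - 2.47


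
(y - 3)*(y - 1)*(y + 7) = y^3 + 3*y^2 - 25*y + 21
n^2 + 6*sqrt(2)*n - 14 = (n - sqrt(2))*(n + 7*sqrt(2))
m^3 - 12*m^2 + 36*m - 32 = (m - 8)*(m - 2)^2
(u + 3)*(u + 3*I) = u^2 + 3*u + 3*I*u + 9*I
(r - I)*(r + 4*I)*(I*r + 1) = I*r^3 - 2*r^2 + 7*I*r + 4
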